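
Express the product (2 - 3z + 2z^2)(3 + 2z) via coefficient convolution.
Ascending coefficients: a = [2, -3, 2], b = [3, 2]. c[0] = 2×3 = 6; c[1] = 2×2 + -3×3 = -5; c[2] = -3×2 + 2×3 = 0; c[3] = 2×2 = 4. Result coefficients: [6, -5, 0, 4] → 6 - 5z + 4z^3

6 - 5z + 4z^3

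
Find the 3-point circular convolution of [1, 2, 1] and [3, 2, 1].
Use y[k] = Σ_j u[j]·v[(k-j) mod 3]. y[0] = 1×3 + 2×1 + 1×2 = 7; y[1] = 1×2 + 2×3 + 1×1 = 9; y[2] = 1×1 + 2×2 + 1×3 = 8. Result: [7, 9, 8]

[7, 9, 8]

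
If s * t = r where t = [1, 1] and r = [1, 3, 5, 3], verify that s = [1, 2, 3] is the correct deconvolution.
Forward-compute [1, 2, 3] * [1, 1]: r[0] = 1×1 = 1; r[1] = 1×1 + 2×1 = 3; r[2] = 2×1 + 3×1 = 5; r[3] = 3×1 = 3 → [1, 3, 5, 3]. Matches given r = [1, 3, 5, 3], so verified.

Verified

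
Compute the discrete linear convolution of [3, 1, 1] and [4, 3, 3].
y[0] = 3×4 = 12; y[1] = 3×3 + 1×4 = 13; y[2] = 3×3 + 1×3 + 1×4 = 16; y[3] = 1×3 + 1×3 = 6; y[4] = 1×3 = 3

[12, 13, 16, 6, 3]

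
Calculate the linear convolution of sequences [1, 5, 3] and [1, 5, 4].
y[0] = 1×1 = 1; y[1] = 1×5 + 5×1 = 10; y[2] = 1×4 + 5×5 + 3×1 = 32; y[3] = 5×4 + 3×5 = 35; y[4] = 3×4 = 12

[1, 10, 32, 35, 12]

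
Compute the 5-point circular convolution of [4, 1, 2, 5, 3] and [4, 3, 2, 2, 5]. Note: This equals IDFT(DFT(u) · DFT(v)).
Either evaluate y[k] = Σ_j u[j]·v[(k-j) mod 5] directly, or use IDFT(DFT(u) · DFT(v)). y[0] = 4×4 + 1×5 + 2×2 + 5×2 + 3×3 = 44; y[1] = 4×3 + 1×4 + 2×5 + 5×2 + 3×2 = 42; y[2] = 4×2 + 1×3 + 2×4 + 5×5 + 3×2 = 50; y[3] = 4×2 + 1×2 + 2×3 + 5×4 + 3×5 = 51; y[4] = 4×5 + 1×2 + 2×2 + 5×3 + 3×4 = 53. Result: [44, 42, 50, 51, 53]

[44, 42, 50, 51, 53]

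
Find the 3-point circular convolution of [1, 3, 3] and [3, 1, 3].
Use y[k] = Σ_j s[j]·t[(k-j) mod 3]. y[0] = 1×3 + 3×3 + 3×1 = 15; y[1] = 1×1 + 3×3 + 3×3 = 19; y[2] = 1×3 + 3×1 + 3×3 = 15. Result: [15, 19, 15]

[15, 19, 15]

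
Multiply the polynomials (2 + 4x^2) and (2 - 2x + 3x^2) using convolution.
Ascending coefficients: a = [2, 0, 4], b = [2, -2, 3]. c[0] = 2×2 = 4; c[1] = 2×-2 + 0×2 = -4; c[2] = 2×3 + 0×-2 + 4×2 = 14; c[3] = 0×3 + 4×-2 = -8; c[4] = 4×3 = 12. Result coefficients: [4, -4, 14, -8, 12] → 4 - 4x + 14x^2 - 8x^3 + 12x^4

4 - 4x + 14x^2 - 8x^3 + 12x^4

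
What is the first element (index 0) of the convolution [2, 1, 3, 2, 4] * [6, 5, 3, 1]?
Use y[k] = Σ_i a[i]·b[k-i] at k=0. y[0] = 2×6 = 12

12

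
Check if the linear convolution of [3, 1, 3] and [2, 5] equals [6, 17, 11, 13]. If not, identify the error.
Recompute linear convolution of [3, 1, 3] and [2, 5]: y[0] = 3×2 = 6; y[1] = 3×5 + 1×2 = 17; y[2] = 1×5 + 3×2 = 11; y[3] = 3×5 = 15 → [6, 17, 11, 15]. Compare to given [6, 17, 11, 13]: they differ at index 3: given 13, correct 15, so answer: No

No. Error at index 3: given 13, correct 15.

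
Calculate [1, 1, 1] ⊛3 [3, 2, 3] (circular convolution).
Use y[k] = Σ_j a[j]·b[(k-j) mod 3]. y[0] = 1×3 + 1×3 + 1×2 = 8; y[1] = 1×2 + 1×3 + 1×3 = 8; y[2] = 1×3 + 1×2 + 1×3 = 8. Result: [8, 8, 8]

[8, 8, 8]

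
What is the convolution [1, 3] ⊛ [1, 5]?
y[0] = 1×1 = 1; y[1] = 1×5 + 3×1 = 8; y[2] = 3×5 = 15

[1, 8, 15]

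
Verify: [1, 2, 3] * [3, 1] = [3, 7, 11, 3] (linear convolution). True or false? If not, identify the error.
Recompute linear convolution of [1, 2, 3] and [3, 1]: y[0] = 1×3 = 3; y[1] = 1×1 + 2×3 = 7; y[2] = 2×1 + 3×3 = 11; y[3] = 3×1 = 3 → [3, 7, 11, 3]. Given [3, 7, 11, 3] matches, so answer: Yes

Yes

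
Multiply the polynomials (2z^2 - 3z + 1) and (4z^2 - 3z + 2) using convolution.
Ascending coefficients: a = [1, -3, 2], b = [2, -3, 4]. c[0] = 1×2 = 2; c[1] = 1×-3 + -3×2 = -9; c[2] = 1×4 + -3×-3 + 2×2 = 17; c[3] = -3×4 + 2×-3 = -18; c[4] = 2×4 = 8. Result coefficients: [2, -9, 17, -18, 8] → 8z^4 - 18z^3 + 17z^2 - 9z + 2

8z^4 - 18z^3 + 17z^2 - 9z + 2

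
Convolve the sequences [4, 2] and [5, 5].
y[0] = 4×5 = 20; y[1] = 4×5 + 2×5 = 30; y[2] = 2×5 = 10

[20, 30, 10]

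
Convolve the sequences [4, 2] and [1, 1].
y[0] = 4×1 = 4; y[1] = 4×1 + 2×1 = 6; y[2] = 2×1 = 2

[4, 6, 2]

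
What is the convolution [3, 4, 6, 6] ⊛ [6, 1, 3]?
y[0] = 3×6 = 18; y[1] = 3×1 + 4×6 = 27; y[2] = 3×3 + 4×1 + 6×6 = 49; y[3] = 4×3 + 6×1 + 6×6 = 54; y[4] = 6×3 + 6×1 = 24; y[5] = 6×3 = 18

[18, 27, 49, 54, 24, 18]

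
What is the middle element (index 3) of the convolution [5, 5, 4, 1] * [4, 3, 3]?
Use y[k] = Σ_i a[i]·b[k-i] at k=3. y[3] = 5×3 + 4×3 + 1×4 = 31

31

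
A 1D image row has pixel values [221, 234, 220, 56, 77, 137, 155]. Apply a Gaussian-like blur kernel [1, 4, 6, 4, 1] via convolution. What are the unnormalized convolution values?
Convolve image row [221, 234, 220, 56, 77, 137, 155] with kernel [1, 4, 6, 4, 1]: y[0] = 221×1 = 221; y[1] = 221×4 + 234×1 = 1118; y[2] = 221×6 + 234×4 + 220×1 = 2482; y[3] = 221×4 + 234×6 + 220×4 + 56×1 = 3224; y[4] = 221×1 + 234×4 + 220×6 + 56×4 + 77×1 = 2778; y[5] = 234×1 + 220×4 + 56×6 + 77×4 + 137×1 = 1895; y[6] = 220×1 + 56×4 + 77×6 + 137×4 + 155×1 = 1609; y[7] = 56×1 + 77×4 + 137×6 + 155×4 = 1806; y[8] = 77×1 + 137×4 + 155×6 = 1555; y[9] = 137×1 + 155×4 = 757; y[10] = 155×1 = 155 → [221, 1118, 2482, 3224, 2778, 1895, 1609, 1806, 1555, 757, 155]. Normalization factor = sum(kernel) = 16.

[221, 1118, 2482, 3224, 2778, 1895, 1609, 1806, 1555, 757, 155]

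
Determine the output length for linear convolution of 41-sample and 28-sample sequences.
Linear/full convolution length: m + n - 1 = 41 + 28 - 1 = 68

68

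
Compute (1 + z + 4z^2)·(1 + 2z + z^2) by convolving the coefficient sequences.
Ascending coefficients: a = [1, 1, 4], b = [1, 2, 1]. c[0] = 1×1 = 1; c[1] = 1×2 + 1×1 = 3; c[2] = 1×1 + 1×2 + 4×1 = 7; c[3] = 1×1 + 4×2 = 9; c[4] = 4×1 = 4. Result coefficients: [1, 3, 7, 9, 4] → 1 + 3z + 7z^2 + 9z^3 + 4z^4

1 + 3z + 7z^2 + 9z^3 + 4z^4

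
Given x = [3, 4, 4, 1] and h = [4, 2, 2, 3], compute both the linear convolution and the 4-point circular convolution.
Linear: y_lin[0] = 3×4 = 12; y_lin[1] = 3×2 + 4×4 = 22; y_lin[2] = 3×2 + 4×2 + 4×4 = 30; y_lin[3] = 3×3 + 4×2 + 4×2 + 1×4 = 29; y_lin[4] = 4×3 + 4×2 + 1×2 = 22; y_lin[5] = 4×3 + 1×2 = 14; y_lin[6] = 1×3 = 3 → [12, 22, 30, 29, 22, 14, 3]. Circular (length 4): y[0] = 3×4 + 4×3 + 4×2 + 1×2 = 34; y[1] = 3×2 + 4×4 + 4×3 + 1×2 = 36; y[2] = 3×2 + 4×2 + 4×4 + 1×3 = 33; y[3] = 3×3 + 4×2 + 4×2 + 1×4 = 29 → [34, 36, 33, 29]

Linear: [12, 22, 30, 29, 22, 14, 3], Circular: [34, 36, 33, 29]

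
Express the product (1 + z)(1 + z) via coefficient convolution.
Ascending coefficients: a = [1, 1], b = [1, 1]. c[0] = 1×1 = 1; c[1] = 1×1 + 1×1 = 2; c[2] = 1×1 = 1. Result coefficients: [1, 2, 1] → 1 + 2z + z^2

1 + 2z + z^2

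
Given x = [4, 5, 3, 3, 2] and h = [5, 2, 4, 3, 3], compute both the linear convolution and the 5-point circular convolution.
Linear: y_lin[0] = 4×5 = 20; y_lin[1] = 4×2 + 5×5 = 33; y_lin[2] = 4×4 + 5×2 + 3×5 = 41; y_lin[3] = 4×3 + 5×4 + 3×2 + 3×5 = 53; y_lin[4] = 4×3 + 5×3 + 3×4 + 3×2 + 2×5 = 55; y_lin[5] = 5×3 + 3×3 + 3×4 + 2×2 = 40; y_lin[6] = 3×3 + 3×3 + 2×4 = 26; y_lin[7] = 3×3 + 2×3 = 15; y_lin[8] = 2×3 = 6 → [20, 33, 41, 53, 55, 40, 26, 15, 6]. Circular (length 5): y[0] = 4×5 + 5×3 + 3×3 + 3×4 + 2×2 = 60; y[1] = 4×2 + 5×5 + 3×3 + 3×3 + 2×4 = 59; y[2] = 4×4 + 5×2 + 3×5 + 3×3 + 2×3 = 56; y[3] = 4×3 + 5×4 + 3×2 + 3×5 + 2×3 = 59; y[4] = 4×3 + 5×3 + 3×4 + 3×2 + 2×5 = 55 → [60, 59, 56, 59, 55]

Linear: [20, 33, 41, 53, 55, 40, 26, 15, 6], Circular: [60, 59, 56, 59, 55]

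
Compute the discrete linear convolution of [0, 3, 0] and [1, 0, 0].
y[0] = 0×1 = 0; y[1] = 0×0 + 3×1 = 3; y[2] = 0×0 + 3×0 + 0×1 = 0; y[3] = 3×0 + 0×0 = 0; y[4] = 0×0 = 0

[0, 3, 0, 0, 0]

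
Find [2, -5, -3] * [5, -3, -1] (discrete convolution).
y[0] = 2×5 = 10; y[1] = 2×-3 + -5×5 = -31; y[2] = 2×-1 + -5×-3 + -3×5 = -2; y[3] = -5×-1 + -3×-3 = 14; y[4] = -3×-1 = 3

[10, -31, -2, 14, 3]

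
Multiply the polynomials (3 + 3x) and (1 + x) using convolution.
Ascending coefficients: a = [3, 3], b = [1, 1]. c[0] = 3×1 = 3; c[1] = 3×1 + 3×1 = 6; c[2] = 3×1 = 3. Result coefficients: [3, 6, 3] → 3 + 6x + 3x^2

3 + 6x + 3x^2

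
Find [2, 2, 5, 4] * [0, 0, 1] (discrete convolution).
y[0] = 2×0 = 0; y[1] = 2×0 + 2×0 = 0; y[2] = 2×1 + 2×0 + 5×0 = 2; y[3] = 2×1 + 5×0 + 4×0 = 2; y[4] = 5×1 + 4×0 = 5; y[5] = 4×1 = 4

[0, 0, 2, 2, 5, 4]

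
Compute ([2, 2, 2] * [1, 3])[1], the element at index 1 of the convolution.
Use y[k] = Σ_i a[i]·b[k-i] at k=1. y[1] = 2×3 + 2×1 = 8

8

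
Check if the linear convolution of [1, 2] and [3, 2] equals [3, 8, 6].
Recompute linear convolution of [1, 2] and [3, 2]: y[0] = 1×3 = 3; y[1] = 1×2 + 2×3 = 8; y[2] = 2×2 = 4 → [3, 8, 4]. Compare to given [3, 8, 6]: they differ at index 2: given 6, correct 4, so answer: No

No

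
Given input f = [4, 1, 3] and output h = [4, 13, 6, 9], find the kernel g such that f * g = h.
Output length 4 = len(f) + len(g) - 1 ⇒ len(g) = 2. Solve g forward using g[k] = (h[k] - Σ_{i≥1} f[i]·g[k-i]) / f[0]: g[0] = h[0] / f[0] = 4 / 4 = 1; g[1] = (h[1] - 1×1) / f[0] = (13 - 1×1) / 4 = 3. So g = [1, 3]. Forward-check [4, 1, 3] * [1, 3]: h[0] = 4×1 = 4; h[1] = 4×3 + 1×1 = 13; h[2] = 1×3 + 3×1 = 6; h[3] = 3×3 = 9 → [4, 13, 6, 9] ✓

[1, 3]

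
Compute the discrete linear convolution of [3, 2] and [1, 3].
y[0] = 3×1 = 3; y[1] = 3×3 + 2×1 = 11; y[2] = 2×3 = 6

[3, 11, 6]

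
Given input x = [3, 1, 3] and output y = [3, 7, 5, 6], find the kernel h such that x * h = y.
Output length 4 = len(x) + len(h) - 1 ⇒ len(h) = 2. Solve h forward using h[k] = (y[k] - Σ_{i≥1} x[i]·h[k-i]) / x[0]: h[0] = y[0] / x[0] = 3 / 3 = 1; h[1] = (y[1] - 1×1) / x[0] = (7 - 1×1) / 3 = 2. So h = [1, 2]. Forward-check [3, 1, 3] * [1, 2]: y[0] = 3×1 = 3; y[1] = 3×2 + 1×1 = 7; y[2] = 1×2 + 3×1 = 5; y[3] = 3×2 = 6 → [3, 7, 5, 6] ✓

[1, 2]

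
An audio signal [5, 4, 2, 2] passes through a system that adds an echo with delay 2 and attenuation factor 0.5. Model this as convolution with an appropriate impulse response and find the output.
Direct-path + delayed-attenuated-path model → impulse response h = [1, 0, 0.5] (1 at lag 0, 0.5 at lag 2). Output y[n] = x[n] + 0.5·x[n - 2] (with x[n] = 0 outside 0..3): y[0] = 5 + 0.5×0 = 5; y[1] = 4 + 0.5×0 = 4; y[2] = 2 + 0.5×5 = 4.5; y[3] = 2 + 0.5×4 = 4.0; y[4] = 0 + 0.5×2 = 1.0; y[5] = 0 + 0.5×2 = 1.0. So y = [5, 4, 4.5, 4.0, 1.0, 1.0]

[5, 4, 4.5, 4.0, 1.0, 1.0]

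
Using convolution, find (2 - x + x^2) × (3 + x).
Ascending coefficients: a = [2, -1, 1], b = [3, 1]. c[0] = 2×3 = 6; c[1] = 2×1 + -1×3 = -1; c[2] = -1×1 + 1×3 = 2; c[3] = 1×1 = 1. Result coefficients: [6, -1, 2, 1] → 6 - x + 2x^2 + x^3

6 - x + 2x^2 + x^3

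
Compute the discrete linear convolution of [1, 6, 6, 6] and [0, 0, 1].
y[0] = 1×0 = 0; y[1] = 1×0 + 6×0 = 0; y[2] = 1×1 + 6×0 + 6×0 = 1; y[3] = 6×1 + 6×0 + 6×0 = 6; y[4] = 6×1 + 6×0 = 6; y[5] = 6×1 = 6

[0, 0, 1, 6, 6, 6]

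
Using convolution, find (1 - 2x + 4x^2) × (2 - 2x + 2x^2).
Ascending coefficients: a = [1, -2, 4], b = [2, -2, 2]. c[0] = 1×2 = 2; c[1] = 1×-2 + -2×2 = -6; c[2] = 1×2 + -2×-2 + 4×2 = 14; c[3] = -2×2 + 4×-2 = -12; c[4] = 4×2 = 8. Result coefficients: [2, -6, 14, -12, 8] → 2 - 6x + 14x^2 - 12x^3 + 8x^4

2 - 6x + 14x^2 - 12x^3 + 8x^4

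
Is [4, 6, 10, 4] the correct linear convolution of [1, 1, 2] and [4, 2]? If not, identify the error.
Recompute linear convolution of [1, 1, 2] and [4, 2]: y[0] = 1×4 = 4; y[1] = 1×2 + 1×4 = 6; y[2] = 1×2 + 2×4 = 10; y[3] = 2×2 = 4 → [4, 6, 10, 4]. Given [4, 6, 10, 4] matches, so answer: Yes

Yes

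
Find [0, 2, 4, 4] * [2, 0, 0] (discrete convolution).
y[0] = 0×2 = 0; y[1] = 0×0 + 2×2 = 4; y[2] = 0×0 + 2×0 + 4×2 = 8; y[3] = 2×0 + 4×0 + 4×2 = 8; y[4] = 4×0 + 4×0 = 0; y[5] = 4×0 = 0

[0, 4, 8, 8, 0, 0]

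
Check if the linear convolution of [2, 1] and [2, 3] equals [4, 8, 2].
Recompute linear convolution of [2, 1] and [2, 3]: y[0] = 2×2 = 4; y[1] = 2×3 + 1×2 = 8; y[2] = 1×3 = 3 → [4, 8, 3]. Compare to given [4, 8, 2]: they differ at index 2: given 2, correct 3, so answer: No

No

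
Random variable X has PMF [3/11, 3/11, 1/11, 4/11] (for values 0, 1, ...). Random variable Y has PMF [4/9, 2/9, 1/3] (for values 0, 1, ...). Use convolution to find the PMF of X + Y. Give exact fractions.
P(X+Y=k) = Σ_i P(X=i)·P(Y=k-i) — a convolution of [3/11, 3/11, 1/11, 4/11] and [4/9, 2/9, 1/3]. P(X+Y=0) = (3/11)×(4/9) = 4/33; P(X+Y=1) = (3/11)×(2/9) + (3/11)×(4/9) = 2/33 + 4/33 = 2/11; P(X+Y=2) = (3/11)×(1/3) + (3/11)×(2/9) + (1/11)×(4/9) = 1/11 + 2/33 + 4/99 = 19/99; P(X+Y=3) = (3/11)×(1/3) + (1/11)×(2/9) + (4/11)×(4/9) = 1/11 + 2/99 + 16/99 = 3/11; P(X+Y=4) = (1/11)×(1/3) + (4/11)×(2/9) = 1/33 + 8/99 = 1/9; P(X+Y=5) = (4/11)×(1/3) = 4/33. PMF: [4/33, 2/11, 19/99, 3/11, 1/9, 4/33] (sums to 1 ✓)

[4/33, 2/11, 19/99, 3/11, 1/9, 4/33]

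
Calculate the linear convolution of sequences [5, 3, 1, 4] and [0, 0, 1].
y[0] = 5×0 = 0; y[1] = 5×0 + 3×0 = 0; y[2] = 5×1 + 3×0 + 1×0 = 5; y[3] = 3×1 + 1×0 + 4×0 = 3; y[4] = 1×1 + 4×0 = 1; y[5] = 4×1 = 4

[0, 0, 5, 3, 1, 4]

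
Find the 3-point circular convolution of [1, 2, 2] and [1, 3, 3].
Use y[k] = Σ_j f[j]·g[(k-j) mod 3]. y[0] = 1×1 + 2×3 + 2×3 = 13; y[1] = 1×3 + 2×1 + 2×3 = 11; y[2] = 1×3 + 2×3 + 2×1 = 11. Result: [13, 11, 11]

[13, 11, 11]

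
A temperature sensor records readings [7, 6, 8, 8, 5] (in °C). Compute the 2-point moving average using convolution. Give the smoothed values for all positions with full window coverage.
2-point moving average kernel = [1, 1]. Apply in 'valid' mode (full window coverage): avg[0] = (7 + 6) / 2 = 6.5; avg[1] = (6 + 8) / 2 = 7.0; avg[2] = (8 + 8) / 2 = 8.0; avg[3] = (8 + 5) / 2 = 6.5. Smoothed values: [6.5, 7.0, 8.0, 6.5]

[6.5, 7.0, 8.0, 6.5]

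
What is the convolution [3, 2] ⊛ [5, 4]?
y[0] = 3×5 = 15; y[1] = 3×4 + 2×5 = 22; y[2] = 2×4 = 8

[15, 22, 8]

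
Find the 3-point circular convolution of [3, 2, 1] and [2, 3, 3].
Use y[k] = Σ_j a[j]·b[(k-j) mod 3]. y[0] = 3×2 + 2×3 + 1×3 = 15; y[1] = 3×3 + 2×2 + 1×3 = 16; y[2] = 3×3 + 2×3 + 1×2 = 17. Result: [15, 16, 17]

[15, 16, 17]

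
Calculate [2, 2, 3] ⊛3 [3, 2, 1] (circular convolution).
Use y[k] = Σ_j s[j]·t[(k-j) mod 3]. y[0] = 2×3 + 2×1 + 3×2 = 14; y[1] = 2×2 + 2×3 + 3×1 = 13; y[2] = 2×1 + 2×2 + 3×3 = 15. Result: [14, 13, 15]

[14, 13, 15]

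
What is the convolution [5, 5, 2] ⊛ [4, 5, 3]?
y[0] = 5×4 = 20; y[1] = 5×5 + 5×4 = 45; y[2] = 5×3 + 5×5 + 2×4 = 48; y[3] = 5×3 + 2×5 = 25; y[4] = 2×3 = 6

[20, 45, 48, 25, 6]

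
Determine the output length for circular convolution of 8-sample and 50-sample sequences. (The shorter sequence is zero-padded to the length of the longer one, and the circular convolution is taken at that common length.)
Circular convolution (zero-padding the shorter input) has length max(m, n) = max(8, 50) = 50

50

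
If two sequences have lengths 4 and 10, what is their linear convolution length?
Linear/full convolution length: m + n - 1 = 4 + 10 - 1 = 13

13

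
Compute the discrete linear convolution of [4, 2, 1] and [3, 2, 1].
y[0] = 4×3 = 12; y[1] = 4×2 + 2×3 = 14; y[2] = 4×1 + 2×2 + 1×3 = 11; y[3] = 2×1 + 1×2 = 4; y[4] = 1×1 = 1

[12, 14, 11, 4, 1]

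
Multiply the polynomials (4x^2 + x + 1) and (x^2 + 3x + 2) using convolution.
Ascending coefficients: a = [1, 1, 4], b = [2, 3, 1]. c[0] = 1×2 = 2; c[1] = 1×3 + 1×2 = 5; c[2] = 1×1 + 1×3 + 4×2 = 12; c[3] = 1×1 + 4×3 = 13; c[4] = 4×1 = 4. Result coefficients: [2, 5, 12, 13, 4] → 4x^4 + 13x^3 + 12x^2 + 5x + 2

4x^4 + 13x^3 + 12x^2 + 5x + 2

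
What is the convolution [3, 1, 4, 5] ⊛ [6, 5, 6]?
y[0] = 3×6 = 18; y[1] = 3×5 + 1×6 = 21; y[2] = 3×6 + 1×5 + 4×6 = 47; y[3] = 1×6 + 4×5 + 5×6 = 56; y[4] = 4×6 + 5×5 = 49; y[5] = 5×6 = 30

[18, 21, 47, 56, 49, 30]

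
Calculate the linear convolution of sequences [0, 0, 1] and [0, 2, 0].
y[0] = 0×0 = 0; y[1] = 0×2 + 0×0 = 0; y[2] = 0×0 + 0×2 + 1×0 = 0; y[3] = 0×0 + 1×2 = 2; y[4] = 1×0 = 0

[0, 0, 0, 2, 0]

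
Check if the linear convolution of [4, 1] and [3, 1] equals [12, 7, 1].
Recompute linear convolution of [4, 1] and [3, 1]: y[0] = 4×3 = 12; y[1] = 4×1 + 1×3 = 7; y[2] = 1×1 = 1 → [12, 7, 1]. Given [12, 7, 1] matches, so answer: Yes

Yes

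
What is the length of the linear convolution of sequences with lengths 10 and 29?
Linear/full convolution length: m + n - 1 = 10 + 29 - 1 = 38

38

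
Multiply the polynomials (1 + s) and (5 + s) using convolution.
Ascending coefficients: a = [1, 1], b = [5, 1]. c[0] = 1×5 = 5; c[1] = 1×1 + 1×5 = 6; c[2] = 1×1 = 1. Result coefficients: [5, 6, 1] → 5 + 6s + s^2

5 + 6s + s^2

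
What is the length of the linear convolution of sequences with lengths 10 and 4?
Linear/full convolution length: m + n - 1 = 10 + 4 - 1 = 13

13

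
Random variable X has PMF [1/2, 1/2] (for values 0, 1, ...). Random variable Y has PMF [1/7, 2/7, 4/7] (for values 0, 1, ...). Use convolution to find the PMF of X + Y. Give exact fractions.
P(X+Y=k) = Σ_i P(X=i)·P(Y=k-i) — a convolution of [1/2, 1/2] and [1/7, 2/7, 4/7]. P(X+Y=0) = (1/2)×(1/7) = 1/14; P(X+Y=1) = (1/2)×(2/7) + (1/2)×(1/7) = 1/7 + 1/14 = 3/14; P(X+Y=2) = (1/2)×(4/7) + (1/2)×(2/7) = 2/7 + 1/7 = 3/7; P(X+Y=3) = (1/2)×(4/7) = 2/7. PMF: [1/14, 3/14, 3/7, 2/7] (sums to 1 ✓)

[1/14, 3/14, 3/7, 2/7]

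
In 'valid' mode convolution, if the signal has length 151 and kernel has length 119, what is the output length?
'Valid' mode counts only positions where the kernel fully overlaps the signal: m - n + 1 = 151 - 119 + 1 = 33

33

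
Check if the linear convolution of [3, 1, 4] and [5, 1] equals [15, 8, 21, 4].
Recompute linear convolution of [3, 1, 4] and [5, 1]: y[0] = 3×5 = 15; y[1] = 3×1 + 1×5 = 8; y[2] = 1×1 + 4×5 = 21; y[3] = 4×1 = 4 → [15, 8, 21, 4]. Given [15, 8, 21, 4] matches, so answer: Yes

Yes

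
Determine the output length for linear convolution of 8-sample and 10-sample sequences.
Linear/full convolution length: m + n - 1 = 8 + 10 - 1 = 17

17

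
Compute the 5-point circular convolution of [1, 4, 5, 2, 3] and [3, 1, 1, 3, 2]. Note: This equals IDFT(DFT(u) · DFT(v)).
Either evaluate y[k] = Σ_j u[j]·v[(k-j) mod 5] directly, or use IDFT(DFT(u) · DFT(v)). y[0] = 1×3 + 4×2 + 5×3 + 2×1 + 3×1 = 31; y[1] = 1×1 + 4×3 + 5×2 + 2×3 + 3×1 = 32; y[2] = 1×1 + 4×1 + 5×3 + 2×2 + 3×3 = 33; y[3] = 1×3 + 4×1 + 5×1 + 2×3 + 3×2 = 24; y[4] = 1×2 + 4×3 + 5×1 + 2×1 + 3×3 = 30. Result: [31, 32, 33, 24, 30]

[31, 32, 33, 24, 30]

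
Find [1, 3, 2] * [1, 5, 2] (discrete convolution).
y[0] = 1×1 = 1; y[1] = 1×5 + 3×1 = 8; y[2] = 1×2 + 3×5 + 2×1 = 19; y[3] = 3×2 + 2×5 = 16; y[4] = 2×2 = 4

[1, 8, 19, 16, 4]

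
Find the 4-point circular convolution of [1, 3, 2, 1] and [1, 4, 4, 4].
Use y[k] = Σ_j x[j]·h[(k-j) mod 4]. y[0] = 1×1 + 3×4 + 2×4 + 1×4 = 25; y[1] = 1×4 + 3×1 + 2×4 + 1×4 = 19; y[2] = 1×4 + 3×4 + 2×1 + 1×4 = 22; y[3] = 1×4 + 3×4 + 2×4 + 1×1 = 25. Result: [25, 19, 22, 25]

[25, 19, 22, 25]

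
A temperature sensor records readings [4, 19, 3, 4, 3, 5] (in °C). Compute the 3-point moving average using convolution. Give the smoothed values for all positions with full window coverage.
3-point moving average kernel = [1, 1, 1]. Apply in 'valid' mode (full window coverage): avg[0] = (4 + 19 + 3) / 3 = 8.67; avg[1] = (19 + 3 + 4) / 3 = 8.67; avg[2] = (3 + 4 + 3) / 3 = 3.33; avg[3] = (4 + 3 + 5) / 3 = 4.0. Smoothed values: [8.67, 8.67, 3.33, 4.0]

[8.67, 8.67, 3.33, 4.0]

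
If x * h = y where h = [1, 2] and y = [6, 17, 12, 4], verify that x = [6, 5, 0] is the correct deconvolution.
Forward-compute [6, 5, 0] * [1, 2]: y[0] = 6×1 = 6; y[1] = 6×2 + 5×1 = 17; y[2] = 5×2 + 0×1 = 10; y[3] = 0×2 = 0 → [6, 17, 10, 0]. Does not match given y = [6, 17, 12, 4].

Not verified. [6, 5, 0] * [1, 2] = [6, 17, 10, 0], which differs from [6, 17, 12, 4] at index 2.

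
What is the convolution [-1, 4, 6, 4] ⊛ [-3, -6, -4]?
y[0] = -1×-3 = 3; y[1] = -1×-6 + 4×-3 = -6; y[2] = -1×-4 + 4×-6 + 6×-3 = -38; y[3] = 4×-4 + 6×-6 + 4×-3 = -64; y[4] = 6×-4 + 4×-6 = -48; y[5] = 4×-4 = -16

[3, -6, -38, -64, -48, -16]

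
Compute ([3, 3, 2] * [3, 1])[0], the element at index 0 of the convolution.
Use y[k] = Σ_i a[i]·b[k-i] at k=0. y[0] = 3×3 = 9

9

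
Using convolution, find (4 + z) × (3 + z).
Ascending coefficients: a = [4, 1], b = [3, 1]. c[0] = 4×3 = 12; c[1] = 4×1 + 1×3 = 7; c[2] = 1×1 = 1. Result coefficients: [12, 7, 1] → 12 + 7z + z^2

12 + 7z + z^2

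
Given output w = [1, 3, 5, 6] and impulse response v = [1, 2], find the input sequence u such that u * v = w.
Deconvolve w=[1, 3, 5, 6] by v=[1, 2]. Since v[0]=1, solve forward: u[0] = w[0] / 1 = 1; u[1] = (w[1] - 1×2) / 1 = 1; u[2] = (w[2] - 1×2) / 1 = 3. So u = [1, 1, 3]. Check by forward convolution: w[0] = 1×1 = 1; w[1] = 1×2 + 1×1 = 3; w[2] = 1×2 + 3×1 = 5; w[3] = 3×2 = 6

[1, 1, 3]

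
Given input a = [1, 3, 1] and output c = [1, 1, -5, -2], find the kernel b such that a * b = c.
Output length 4 = len(a) + len(b) - 1 ⇒ len(b) = 2. Solve b forward using b[k] = (c[k] - Σ_{i≥1} a[i]·b[k-i]) / a[0]: b[0] = c[0] / a[0] = 1 / 1 = 1; b[1] = (c[1] - 3×1) / a[0] = (1 - 3×1) / 1 = -2. So b = [1, -2]. Forward-check [1, 3, 1] * [1, -2]: c[0] = 1×1 = 1; c[1] = 1×-2 + 3×1 = 1; c[2] = 3×-2 + 1×1 = -5; c[3] = 1×-2 = -2 → [1, 1, -5, -2] ✓

[1, -2]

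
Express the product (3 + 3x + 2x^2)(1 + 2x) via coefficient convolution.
Ascending coefficients: a = [3, 3, 2], b = [1, 2]. c[0] = 3×1 = 3; c[1] = 3×2 + 3×1 = 9; c[2] = 3×2 + 2×1 = 8; c[3] = 2×2 = 4. Result coefficients: [3, 9, 8, 4] → 3 + 9x + 8x^2 + 4x^3

3 + 9x + 8x^2 + 4x^3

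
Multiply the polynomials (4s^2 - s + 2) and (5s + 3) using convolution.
Ascending coefficients: a = [2, -1, 4], b = [3, 5]. c[0] = 2×3 = 6; c[1] = 2×5 + -1×3 = 7; c[2] = -1×5 + 4×3 = 7; c[3] = 4×5 = 20. Result coefficients: [6, 7, 7, 20] → 20s^3 + 7s^2 + 7s + 6

20s^3 + 7s^2 + 7s + 6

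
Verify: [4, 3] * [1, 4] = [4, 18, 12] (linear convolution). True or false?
Recompute linear convolution of [4, 3] and [1, 4]: y[0] = 4×1 = 4; y[1] = 4×4 + 3×1 = 19; y[2] = 3×4 = 12 → [4, 19, 12]. Compare to given [4, 18, 12]: they differ at index 1: given 18, correct 19, so answer: No

No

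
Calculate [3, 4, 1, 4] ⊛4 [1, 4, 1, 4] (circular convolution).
Use y[k] = Σ_j a[j]·b[(k-j) mod 4]. y[0] = 3×1 + 4×4 + 1×1 + 4×4 = 36; y[1] = 3×4 + 4×1 + 1×4 + 4×1 = 24; y[2] = 3×1 + 4×4 + 1×1 + 4×4 = 36; y[3] = 3×4 + 4×1 + 1×4 + 4×1 = 24. Result: [36, 24, 36, 24]

[36, 24, 36, 24]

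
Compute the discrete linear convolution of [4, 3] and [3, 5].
y[0] = 4×3 = 12; y[1] = 4×5 + 3×3 = 29; y[2] = 3×5 = 15

[12, 29, 15]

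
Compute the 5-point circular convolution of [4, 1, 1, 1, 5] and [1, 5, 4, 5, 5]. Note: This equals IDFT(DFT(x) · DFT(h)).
Either evaluate y[k] = Σ_j x[j]·h[(k-j) mod 5] directly, or use IDFT(DFT(x) · DFT(h)). y[0] = 4×1 + 1×5 + 1×5 + 1×4 + 5×5 = 43; y[1] = 4×5 + 1×1 + 1×5 + 1×5 + 5×4 = 51; y[2] = 4×4 + 1×5 + 1×1 + 1×5 + 5×5 = 52; y[3] = 4×5 + 1×4 + 1×5 + 1×1 + 5×5 = 55; y[4] = 4×5 + 1×5 + 1×4 + 1×5 + 5×1 = 39. Result: [43, 51, 52, 55, 39]

[43, 51, 52, 55, 39]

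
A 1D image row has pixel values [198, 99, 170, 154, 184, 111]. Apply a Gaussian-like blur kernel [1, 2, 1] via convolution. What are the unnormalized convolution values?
Convolve image row [198, 99, 170, 154, 184, 111] with kernel [1, 2, 1]: y[0] = 198×1 = 198; y[1] = 198×2 + 99×1 = 495; y[2] = 198×1 + 99×2 + 170×1 = 566; y[3] = 99×1 + 170×2 + 154×1 = 593; y[4] = 170×1 + 154×2 + 184×1 = 662; y[5] = 154×1 + 184×2 + 111×1 = 633; y[6] = 184×1 + 111×2 = 406; y[7] = 111×1 = 111 → [198, 495, 566, 593, 662, 633, 406, 111]. Normalization factor = sum(kernel) = 4.

[198, 495, 566, 593, 662, 633, 406, 111]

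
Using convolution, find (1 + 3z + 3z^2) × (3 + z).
Ascending coefficients: a = [1, 3, 3], b = [3, 1]. c[0] = 1×3 = 3; c[1] = 1×1 + 3×3 = 10; c[2] = 3×1 + 3×3 = 12; c[3] = 3×1 = 3. Result coefficients: [3, 10, 12, 3] → 3 + 10z + 12z^2 + 3z^3

3 + 10z + 12z^2 + 3z^3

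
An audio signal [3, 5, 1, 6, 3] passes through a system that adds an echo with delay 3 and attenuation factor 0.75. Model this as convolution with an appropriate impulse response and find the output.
Direct-path + delayed-attenuated-path model → impulse response h = [1, 0, 0, 0.75] (1 at lag 0, 0.75 at lag 3). Output y[n] = x[n] + 0.75·x[n - 3] (with x[n] = 0 outside 0..4): y[0] = 3 + 0.75×0 = 3; y[1] = 5 + 0.75×0 = 5; y[2] = 1 + 0.75×0 = 1; y[3] = 6 + 0.75×3 = 8.25; y[4] = 3 + 0.75×5 = 6.75; y[5] = 0 + 0.75×1 = 0.75; y[6] = 0 + 0.75×6 = 4.5; y[7] = 0 + 0.75×3 = 2.25. So y = [3, 5, 1, 8.25, 6.75, 0.75, 4.5, 2.25]

[3, 5, 1, 8.25, 6.75, 0.75, 4.5, 2.25]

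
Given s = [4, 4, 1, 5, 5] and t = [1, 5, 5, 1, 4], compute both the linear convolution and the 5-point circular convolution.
Linear: y_lin[0] = 4×1 = 4; y_lin[1] = 4×5 + 4×1 = 24; y_lin[2] = 4×5 + 4×5 + 1×1 = 41; y_lin[3] = 4×1 + 4×5 + 1×5 + 5×1 = 34; y_lin[4] = 4×4 + 4×1 + 1×5 + 5×5 + 5×1 = 55; y_lin[5] = 4×4 + 1×1 + 5×5 + 5×5 = 67; y_lin[6] = 1×4 + 5×1 + 5×5 = 34; y_lin[7] = 5×4 + 5×1 = 25; y_lin[8] = 5×4 = 20 → [4, 24, 41, 34, 55, 67, 34, 25, 20]. Circular (length 5): y[0] = 4×1 + 4×4 + 1×1 + 5×5 + 5×5 = 71; y[1] = 4×5 + 4×1 + 1×4 + 5×1 + 5×5 = 58; y[2] = 4×5 + 4×5 + 1×1 + 5×4 + 5×1 = 66; y[3] = 4×1 + 4×5 + 1×5 + 5×1 + 5×4 = 54; y[4] = 4×4 + 4×1 + 1×5 + 5×5 + 5×1 = 55 → [71, 58, 66, 54, 55]

Linear: [4, 24, 41, 34, 55, 67, 34, 25, 20], Circular: [71, 58, 66, 54, 55]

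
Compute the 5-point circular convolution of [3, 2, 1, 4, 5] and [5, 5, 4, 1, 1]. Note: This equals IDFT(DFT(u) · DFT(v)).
Either evaluate y[k] = Σ_j u[j]·v[(k-j) mod 5] directly, or use IDFT(DFT(u) · DFT(v)). y[0] = 3×5 + 2×1 + 1×1 + 4×4 + 5×5 = 59; y[1] = 3×5 + 2×5 + 1×1 + 4×1 + 5×4 = 50; y[2] = 3×4 + 2×5 + 1×5 + 4×1 + 5×1 = 36; y[3] = 3×1 + 2×4 + 1×5 + 4×5 + 5×1 = 41; y[4] = 3×1 + 2×1 + 1×4 + 4×5 + 5×5 = 54. Result: [59, 50, 36, 41, 54]

[59, 50, 36, 41, 54]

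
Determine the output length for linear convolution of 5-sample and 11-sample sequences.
Linear/full convolution length: m + n - 1 = 5 + 11 - 1 = 15

15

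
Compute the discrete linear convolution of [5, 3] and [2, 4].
y[0] = 5×2 = 10; y[1] = 5×4 + 3×2 = 26; y[2] = 3×4 = 12

[10, 26, 12]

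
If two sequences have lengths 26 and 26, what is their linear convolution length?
Linear/full convolution length: m + n - 1 = 26 + 26 - 1 = 51

51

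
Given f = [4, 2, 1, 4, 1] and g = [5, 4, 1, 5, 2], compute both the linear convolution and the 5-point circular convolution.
Linear: y_lin[0] = 4×5 = 20; y_lin[1] = 4×4 + 2×5 = 26; y_lin[2] = 4×1 + 2×4 + 1×5 = 17; y_lin[3] = 4×5 + 2×1 + 1×4 + 4×5 = 46; y_lin[4] = 4×2 + 2×5 + 1×1 + 4×4 + 1×5 = 40; y_lin[5] = 2×2 + 1×5 + 4×1 + 1×4 = 17; y_lin[6] = 1×2 + 4×5 + 1×1 = 23; y_lin[7] = 4×2 + 1×5 = 13; y_lin[8] = 1×2 = 2 → [20, 26, 17, 46, 40, 17, 23, 13, 2]. Circular (length 5): y[0] = 4×5 + 2×2 + 1×5 + 4×1 + 1×4 = 37; y[1] = 4×4 + 2×5 + 1×2 + 4×5 + 1×1 = 49; y[2] = 4×1 + 2×4 + 1×5 + 4×2 + 1×5 = 30; y[3] = 4×5 + 2×1 + 1×4 + 4×5 + 1×2 = 48; y[4] = 4×2 + 2×5 + 1×1 + 4×4 + 1×5 = 40 → [37, 49, 30, 48, 40]

Linear: [20, 26, 17, 46, 40, 17, 23, 13, 2], Circular: [37, 49, 30, 48, 40]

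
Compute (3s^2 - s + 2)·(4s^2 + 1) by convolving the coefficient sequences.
Ascending coefficients: a = [2, -1, 3], b = [1, 0, 4]. c[0] = 2×1 = 2; c[1] = 2×0 + -1×1 = -1; c[2] = 2×4 + -1×0 + 3×1 = 11; c[3] = -1×4 + 3×0 = -4; c[4] = 3×4 = 12. Result coefficients: [2, -1, 11, -4, 12] → 12s^4 - 4s^3 + 11s^2 - s + 2

12s^4 - 4s^3 + 11s^2 - s + 2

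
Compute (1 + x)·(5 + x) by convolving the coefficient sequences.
Ascending coefficients: a = [1, 1], b = [5, 1]. c[0] = 1×5 = 5; c[1] = 1×1 + 1×5 = 6; c[2] = 1×1 = 1. Result coefficients: [5, 6, 1] → 5 + 6x + x^2

5 + 6x + x^2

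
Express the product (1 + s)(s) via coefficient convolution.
Ascending coefficients: a = [1, 1], b = [0, 1]. c[0] = 1×0 = 0; c[1] = 1×1 + 1×0 = 1; c[2] = 1×1 = 1. Result coefficients: [0, 1, 1] → s + s^2

s + s^2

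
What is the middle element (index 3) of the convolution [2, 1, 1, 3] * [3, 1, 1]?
Use y[k] = Σ_i a[i]·b[k-i] at k=3. y[3] = 1×1 + 1×1 + 3×3 = 11

11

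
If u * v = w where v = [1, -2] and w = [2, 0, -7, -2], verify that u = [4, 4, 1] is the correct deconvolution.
Forward-compute [4, 4, 1] * [1, -2]: w[0] = 4×1 = 4; w[1] = 4×-2 + 4×1 = -4; w[2] = 4×-2 + 1×1 = -7; w[3] = 1×-2 = -2 → [4, -4, -7, -2]. Does not match given w = [2, 0, -7, -2].

Not verified. [4, 4, 1] * [1, -2] = [4, -4, -7, -2], which differs from [2, 0, -7, -2] at index 0.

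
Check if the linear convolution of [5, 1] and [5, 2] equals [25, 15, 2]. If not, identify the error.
Recompute linear convolution of [5, 1] and [5, 2]: y[0] = 5×5 = 25; y[1] = 5×2 + 1×5 = 15; y[2] = 1×2 = 2 → [25, 15, 2]. Given [25, 15, 2] matches, so answer: Yes

Yes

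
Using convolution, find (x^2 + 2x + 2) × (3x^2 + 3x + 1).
Ascending coefficients: a = [2, 2, 1], b = [1, 3, 3]. c[0] = 2×1 = 2; c[1] = 2×3 + 2×1 = 8; c[2] = 2×3 + 2×3 + 1×1 = 13; c[3] = 2×3 + 1×3 = 9; c[4] = 1×3 = 3. Result coefficients: [2, 8, 13, 9, 3] → 3x^4 + 9x^3 + 13x^2 + 8x + 2

3x^4 + 9x^3 + 13x^2 + 8x + 2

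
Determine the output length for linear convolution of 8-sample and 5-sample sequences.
Linear/full convolution length: m + n - 1 = 8 + 5 - 1 = 12

12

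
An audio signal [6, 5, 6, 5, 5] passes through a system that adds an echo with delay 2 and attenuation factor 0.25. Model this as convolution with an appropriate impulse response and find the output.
Direct-path + delayed-attenuated-path model → impulse response h = [1, 0, 0.25] (1 at lag 0, 0.25 at lag 2). Output y[n] = x[n] + 0.25·x[n - 2] (with x[n] = 0 outside 0..4): y[0] = 6 + 0.25×0 = 6; y[1] = 5 + 0.25×0 = 5; y[2] = 6 + 0.25×6 = 7.5; y[3] = 5 + 0.25×5 = 6.25; y[4] = 5 + 0.25×6 = 6.5; y[5] = 0 + 0.25×5 = 1.25; y[6] = 0 + 0.25×5 = 1.25. So y = [6, 5, 7.5, 6.25, 6.5, 1.25, 1.25]

[6, 5, 7.5, 6.25, 6.5, 1.25, 1.25]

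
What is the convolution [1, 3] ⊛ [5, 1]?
y[0] = 1×5 = 5; y[1] = 1×1 + 3×5 = 16; y[2] = 3×1 = 3

[5, 16, 3]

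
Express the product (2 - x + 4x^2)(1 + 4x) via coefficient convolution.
Ascending coefficients: a = [2, -1, 4], b = [1, 4]. c[0] = 2×1 = 2; c[1] = 2×4 + -1×1 = 7; c[2] = -1×4 + 4×1 = 0; c[3] = 4×4 = 16. Result coefficients: [2, 7, 0, 16] → 2 + 7x + 16x^3

2 + 7x + 16x^3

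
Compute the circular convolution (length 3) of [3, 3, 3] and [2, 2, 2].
Use y[k] = Σ_j s[j]·t[(k-j) mod 3]. y[0] = 3×2 + 3×2 + 3×2 = 18; y[1] = 3×2 + 3×2 + 3×2 = 18; y[2] = 3×2 + 3×2 + 3×2 = 18. Result: [18, 18, 18]

[18, 18, 18]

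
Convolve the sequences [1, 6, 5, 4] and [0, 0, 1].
y[0] = 1×0 = 0; y[1] = 1×0 + 6×0 = 0; y[2] = 1×1 + 6×0 + 5×0 = 1; y[3] = 6×1 + 5×0 + 4×0 = 6; y[4] = 5×1 + 4×0 = 5; y[5] = 4×1 = 4

[0, 0, 1, 6, 5, 4]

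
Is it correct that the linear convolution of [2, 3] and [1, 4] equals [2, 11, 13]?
Recompute linear convolution of [2, 3] and [1, 4]: y[0] = 2×1 = 2; y[1] = 2×4 + 3×1 = 11; y[2] = 3×4 = 12 → [2, 11, 12]. Compare to given [2, 11, 13]: they differ at index 2: given 13, correct 12, so answer: No

No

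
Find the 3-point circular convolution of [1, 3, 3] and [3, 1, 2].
Use y[k] = Σ_j f[j]·g[(k-j) mod 3]. y[0] = 1×3 + 3×2 + 3×1 = 12; y[1] = 1×1 + 3×3 + 3×2 = 16; y[2] = 1×2 + 3×1 + 3×3 = 14. Result: [12, 16, 14]

[12, 16, 14]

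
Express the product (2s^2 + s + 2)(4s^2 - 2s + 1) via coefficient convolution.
Ascending coefficients: a = [2, 1, 2], b = [1, -2, 4]. c[0] = 2×1 = 2; c[1] = 2×-2 + 1×1 = -3; c[2] = 2×4 + 1×-2 + 2×1 = 8; c[3] = 1×4 + 2×-2 = 0; c[4] = 2×4 = 8. Result coefficients: [2, -3, 8, 0, 8] → 8s^4 + 8s^2 - 3s + 2

8s^4 + 8s^2 - 3s + 2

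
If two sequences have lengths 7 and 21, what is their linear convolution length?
Linear/full convolution length: m + n - 1 = 7 + 21 - 1 = 27

27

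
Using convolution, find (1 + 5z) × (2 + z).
Ascending coefficients: a = [1, 5], b = [2, 1]. c[0] = 1×2 = 2; c[1] = 1×1 + 5×2 = 11; c[2] = 5×1 = 5. Result coefficients: [2, 11, 5] → 2 + 11z + 5z^2

2 + 11z + 5z^2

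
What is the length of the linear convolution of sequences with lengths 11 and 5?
Linear/full convolution length: m + n - 1 = 11 + 5 - 1 = 15

15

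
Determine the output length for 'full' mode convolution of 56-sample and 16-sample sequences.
Linear/full convolution length: m + n - 1 = 56 + 16 - 1 = 71

71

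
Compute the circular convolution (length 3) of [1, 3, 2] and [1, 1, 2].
Use y[k] = Σ_j u[j]·v[(k-j) mod 3]. y[0] = 1×1 + 3×2 + 2×1 = 9; y[1] = 1×1 + 3×1 + 2×2 = 8; y[2] = 1×2 + 3×1 + 2×1 = 7. Result: [9, 8, 7]

[9, 8, 7]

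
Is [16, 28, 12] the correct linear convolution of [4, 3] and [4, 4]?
Recompute linear convolution of [4, 3] and [4, 4]: y[0] = 4×4 = 16; y[1] = 4×4 + 3×4 = 28; y[2] = 3×4 = 12 → [16, 28, 12]. Given [16, 28, 12] matches, so answer: Yes

Yes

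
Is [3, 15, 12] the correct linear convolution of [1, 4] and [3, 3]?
Recompute linear convolution of [1, 4] and [3, 3]: y[0] = 1×3 = 3; y[1] = 1×3 + 4×3 = 15; y[2] = 4×3 = 12 → [3, 15, 12]. Given [3, 15, 12] matches, so answer: Yes

Yes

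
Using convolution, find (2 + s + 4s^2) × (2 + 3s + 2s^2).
Ascending coefficients: a = [2, 1, 4], b = [2, 3, 2]. c[0] = 2×2 = 4; c[1] = 2×3 + 1×2 = 8; c[2] = 2×2 + 1×3 + 4×2 = 15; c[3] = 1×2 + 4×3 = 14; c[4] = 4×2 = 8. Result coefficients: [4, 8, 15, 14, 8] → 4 + 8s + 15s^2 + 14s^3 + 8s^4

4 + 8s + 15s^2 + 14s^3 + 8s^4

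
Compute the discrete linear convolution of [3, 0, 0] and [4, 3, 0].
y[0] = 3×4 = 12; y[1] = 3×3 + 0×4 = 9; y[2] = 3×0 + 0×3 + 0×4 = 0; y[3] = 0×0 + 0×3 = 0; y[4] = 0×0 = 0

[12, 9, 0, 0, 0]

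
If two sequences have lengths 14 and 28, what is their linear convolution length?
Linear/full convolution length: m + n - 1 = 14 + 28 - 1 = 41

41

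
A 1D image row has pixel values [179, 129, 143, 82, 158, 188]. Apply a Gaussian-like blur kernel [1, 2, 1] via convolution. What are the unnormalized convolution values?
Convolve image row [179, 129, 143, 82, 158, 188] with kernel [1, 2, 1]: y[0] = 179×1 = 179; y[1] = 179×2 + 129×1 = 487; y[2] = 179×1 + 129×2 + 143×1 = 580; y[3] = 129×1 + 143×2 + 82×1 = 497; y[4] = 143×1 + 82×2 + 158×1 = 465; y[5] = 82×1 + 158×2 + 188×1 = 586; y[6] = 158×1 + 188×2 = 534; y[7] = 188×1 = 188 → [179, 487, 580, 497, 465, 586, 534, 188]. Normalization factor = sum(kernel) = 4.

[179, 487, 580, 497, 465, 586, 534, 188]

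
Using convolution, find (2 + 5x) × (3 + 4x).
Ascending coefficients: a = [2, 5], b = [3, 4]. c[0] = 2×3 = 6; c[1] = 2×4 + 5×3 = 23; c[2] = 5×4 = 20. Result coefficients: [6, 23, 20] → 6 + 23x + 20x^2

6 + 23x + 20x^2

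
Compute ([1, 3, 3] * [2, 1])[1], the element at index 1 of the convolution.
Use y[k] = Σ_i a[i]·b[k-i] at k=1. y[1] = 1×1 + 3×2 = 7

7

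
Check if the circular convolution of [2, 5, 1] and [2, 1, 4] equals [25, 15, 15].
Recompute circular convolution of [2, 5, 1] and [2, 1, 4]: y[0] = 2×2 + 5×4 + 1×1 = 25; y[1] = 2×1 + 5×2 + 1×4 = 16; y[2] = 2×4 + 5×1 + 1×2 = 15 → [25, 16, 15]. Compare to given [25, 15, 15]: they differ at index 1: given 15, correct 16, so answer: No

No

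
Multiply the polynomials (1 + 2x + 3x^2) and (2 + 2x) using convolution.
Ascending coefficients: a = [1, 2, 3], b = [2, 2]. c[0] = 1×2 = 2; c[1] = 1×2 + 2×2 = 6; c[2] = 2×2 + 3×2 = 10; c[3] = 3×2 = 6. Result coefficients: [2, 6, 10, 6] → 2 + 6x + 10x^2 + 6x^3

2 + 6x + 10x^2 + 6x^3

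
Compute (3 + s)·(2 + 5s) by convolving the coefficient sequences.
Ascending coefficients: a = [3, 1], b = [2, 5]. c[0] = 3×2 = 6; c[1] = 3×5 + 1×2 = 17; c[2] = 1×5 = 5. Result coefficients: [6, 17, 5] → 6 + 17s + 5s^2

6 + 17s + 5s^2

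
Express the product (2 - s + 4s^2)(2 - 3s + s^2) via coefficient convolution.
Ascending coefficients: a = [2, -1, 4], b = [2, -3, 1]. c[0] = 2×2 = 4; c[1] = 2×-3 + -1×2 = -8; c[2] = 2×1 + -1×-3 + 4×2 = 13; c[3] = -1×1 + 4×-3 = -13; c[4] = 4×1 = 4. Result coefficients: [4, -8, 13, -13, 4] → 4 - 8s + 13s^2 - 13s^3 + 4s^4

4 - 8s + 13s^2 - 13s^3 + 4s^4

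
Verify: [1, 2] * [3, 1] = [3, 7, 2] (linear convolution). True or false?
Recompute linear convolution of [1, 2] and [3, 1]: y[0] = 1×3 = 3; y[1] = 1×1 + 2×3 = 7; y[2] = 2×1 = 2 → [3, 7, 2]. Given [3, 7, 2] matches, so answer: Yes

Yes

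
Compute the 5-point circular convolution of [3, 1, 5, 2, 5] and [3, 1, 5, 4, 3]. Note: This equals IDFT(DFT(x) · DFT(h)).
Either evaluate y[k] = Σ_j x[j]·h[(k-j) mod 5] directly, or use IDFT(DFT(x) · DFT(h)). y[0] = 3×3 + 1×3 + 5×4 + 2×5 + 5×1 = 47; y[1] = 3×1 + 1×3 + 5×3 + 2×4 + 5×5 = 54; y[2] = 3×5 + 1×1 + 5×3 + 2×3 + 5×4 = 57; y[3] = 3×4 + 1×5 + 5×1 + 2×3 + 5×3 = 43; y[4] = 3×3 + 1×4 + 5×5 + 2×1 + 5×3 = 55. Result: [47, 54, 57, 43, 55]

[47, 54, 57, 43, 55]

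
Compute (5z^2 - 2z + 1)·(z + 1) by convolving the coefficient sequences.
Ascending coefficients: a = [1, -2, 5], b = [1, 1]. c[0] = 1×1 = 1; c[1] = 1×1 + -2×1 = -1; c[2] = -2×1 + 5×1 = 3; c[3] = 5×1 = 5. Result coefficients: [1, -1, 3, 5] → 5z^3 + 3z^2 - z + 1

5z^3 + 3z^2 - z + 1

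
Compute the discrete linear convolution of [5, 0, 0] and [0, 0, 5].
y[0] = 5×0 = 0; y[1] = 5×0 + 0×0 = 0; y[2] = 5×5 + 0×0 + 0×0 = 25; y[3] = 0×5 + 0×0 = 0; y[4] = 0×5 = 0

[0, 0, 25, 0, 0]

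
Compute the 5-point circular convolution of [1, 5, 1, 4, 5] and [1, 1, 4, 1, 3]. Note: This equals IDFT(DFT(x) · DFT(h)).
Either evaluate y[k] = Σ_j x[j]·h[(k-j) mod 5] directly, or use IDFT(DFT(x) · DFT(h)). y[0] = 1×1 + 5×3 + 1×1 + 4×4 + 5×1 = 38; y[1] = 1×1 + 5×1 + 1×3 + 4×1 + 5×4 = 33; y[2] = 1×4 + 5×1 + 1×1 + 4×3 + 5×1 = 27; y[3] = 1×1 + 5×4 + 1×1 + 4×1 + 5×3 = 41; y[4] = 1×3 + 5×1 + 1×4 + 4×1 + 5×1 = 21. Result: [38, 33, 27, 41, 21]

[38, 33, 27, 41, 21]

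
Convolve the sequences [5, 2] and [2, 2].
y[0] = 5×2 = 10; y[1] = 5×2 + 2×2 = 14; y[2] = 2×2 = 4

[10, 14, 4]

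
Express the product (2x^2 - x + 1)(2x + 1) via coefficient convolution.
Ascending coefficients: a = [1, -1, 2], b = [1, 2]. c[0] = 1×1 = 1; c[1] = 1×2 + -1×1 = 1; c[2] = -1×2 + 2×1 = 0; c[3] = 2×2 = 4. Result coefficients: [1, 1, 0, 4] → 4x^3 + x + 1

4x^3 + x + 1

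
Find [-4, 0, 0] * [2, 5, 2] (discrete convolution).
y[0] = -4×2 = -8; y[1] = -4×5 + 0×2 = -20; y[2] = -4×2 + 0×5 + 0×2 = -8; y[3] = 0×2 + 0×5 = 0; y[4] = 0×2 = 0

[-8, -20, -8, 0, 0]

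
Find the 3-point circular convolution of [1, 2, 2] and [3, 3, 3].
Use y[k] = Σ_j x[j]·h[(k-j) mod 3]. y[0] = 1×3 + 2×3 + 2×3 = 15; y[1] = 1×3 + 2×3 + 2×3 = 15; y[2] = 1×3 + 2×3 + 2×3 = 15. Result: [15, 15, 15]

[15, 15, 15]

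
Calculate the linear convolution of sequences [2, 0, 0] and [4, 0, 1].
y[0] = 2×4 = 8; y[1] = 2×0 + 0×4 = 0; y[2] = 2×1 + 0×0 + 0×4 = 2; y[3] = 0×1 + 0×0 = 0; y[4] = 0×1 = 0

[8, 0, 2, 0, 0]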